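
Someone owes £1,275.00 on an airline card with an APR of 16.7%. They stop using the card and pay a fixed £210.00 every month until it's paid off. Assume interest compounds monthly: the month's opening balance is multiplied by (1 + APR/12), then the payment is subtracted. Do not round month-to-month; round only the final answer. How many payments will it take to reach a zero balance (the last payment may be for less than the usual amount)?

7 months

Monthly rate r = 16.7%/12 = 1.39167% = 0.0139167.
Recurrence: B ← B·(1+r) − £210.00.
Month 1: interest £17.74; balance after payment £1,082.74.
Month 2: interest £15.07; balance after payment £887.81.
Closed form: n = −ln(1 − rB₀/P)/ln(1+r) = −ln(0.91551)/ln(1.01392) ≈ 6.387, so the balance reaches zero during payment 7.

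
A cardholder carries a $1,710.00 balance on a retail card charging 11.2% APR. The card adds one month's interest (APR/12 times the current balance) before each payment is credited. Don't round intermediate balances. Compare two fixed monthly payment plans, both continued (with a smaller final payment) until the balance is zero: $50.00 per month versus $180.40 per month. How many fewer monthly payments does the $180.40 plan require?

Monthly rate r = 11.2%/12 = 0.933333% = 0.00933333.
At $50.00/mo: n = ⌈−ln(1 − rB₀/P)/ln(1+r)⌉ = 42 payments (last $19.40); total interest = total paid − $1,710.00 = $359.40.
At $180.40/mo: 10 payments (last $175.19); total interest $88.79.
Payments saved = 42 − 10 = 32.

32 fewer payments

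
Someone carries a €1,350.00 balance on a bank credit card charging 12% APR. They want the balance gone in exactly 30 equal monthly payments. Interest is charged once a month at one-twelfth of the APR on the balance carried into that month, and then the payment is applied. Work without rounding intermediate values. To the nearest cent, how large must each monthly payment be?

€52.31

Monthly rate r = 12%/12 = 1% = 0.01.
Level-payment amortization: P = B₀·r / (1 − (1+r)^(−n)) = 1350.00·0.01 / (1 − 1.01^(−30)).
Denominator 1 − (1+r)^(−30) = 0.258077082.
P = 13.5 / 0.258077082 ≈ 52.31.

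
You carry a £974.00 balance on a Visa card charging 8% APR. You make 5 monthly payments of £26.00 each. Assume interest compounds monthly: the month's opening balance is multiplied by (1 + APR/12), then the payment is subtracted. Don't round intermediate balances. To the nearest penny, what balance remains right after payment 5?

£875.16

Monthly rate r = 8%/12 = 0.666667% = 0.00666667.
Each month: B ← B·(1+r) − £26.00.
Month 1: interest £6.49; balance after payment £954.49.
Month 2: interest £6.36; balance after payment £934.86.
Month 3: interest £6.23; balance after payment £915.09.
Month 4: interest £6.10; balance after payment £895.19.
Month 5: interest £5.97; balance after payment £875.16.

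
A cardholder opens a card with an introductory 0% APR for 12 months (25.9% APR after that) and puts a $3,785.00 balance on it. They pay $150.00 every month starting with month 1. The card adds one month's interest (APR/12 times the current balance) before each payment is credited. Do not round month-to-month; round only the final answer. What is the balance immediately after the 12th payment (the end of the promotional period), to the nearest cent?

$1,985.00

Promo months 1–12 at r₀ = 0%/12 = 0; months 13+ at r₁ = 25.9%/12 = 0.0215833.
After month 12 (no interest yet): B = $3,785.00 − 12·$150.00 = $1,985.00.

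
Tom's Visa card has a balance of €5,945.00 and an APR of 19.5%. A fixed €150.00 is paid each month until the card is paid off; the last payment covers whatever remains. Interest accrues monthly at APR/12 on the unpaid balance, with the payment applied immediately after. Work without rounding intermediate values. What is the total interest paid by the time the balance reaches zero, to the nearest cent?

Monthly rate r = 19.5%/12 = 1.625% = 0.01625.
Payoff takes n = ⌈−ln(1 − rB₀/P)/ln(1+r)⌉ = ⌈64.081⌉ = 65 payments; the last is €12.20.
Total paid = 64·€150.00 + €12.20 = €9,612.20.
Total interest = total paid − principal = €9,612.20 − €5,945.00 = €3,667.20.

€3,667.20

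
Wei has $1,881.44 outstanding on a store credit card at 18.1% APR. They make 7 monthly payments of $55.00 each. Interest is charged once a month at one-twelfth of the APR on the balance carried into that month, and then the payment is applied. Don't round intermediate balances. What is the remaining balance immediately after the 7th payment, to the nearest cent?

$1,686.44

Monthly rate r = 18.1%/12 = 1.50833% = 0.0150833.
Each month: B ← B·(1+r) − $55.00.
Month 1: interest $28.38; balance after payment $1,854.82.
Month 2: interest $27.98; balance after payment $1,827.80.
Month 3: interest $27.57; balance after payment $1,800.36.
Month 4: interest $27.16; balance after payment $1,772.52.
Month 5: interest $26.74; balance after payment $1,744.26.
Month 6: interest $26.31; balance after payment $1,715.56.
Month 7: interest $25.88; balance after payment $1,686.44.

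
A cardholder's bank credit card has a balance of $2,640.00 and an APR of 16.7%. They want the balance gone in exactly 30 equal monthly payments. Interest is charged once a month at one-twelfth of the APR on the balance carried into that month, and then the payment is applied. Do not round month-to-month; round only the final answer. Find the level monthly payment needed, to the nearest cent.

$108.25

Monthly rate r = 16.7%/12 = 1.39167% = 0.0139167.
Level-payment amortization: P = B₀·r / (1 − (1+r)^(−n)) = 2640.00·0.0139167 / (1 − 1.01392^(−30)).
Denominator 1 − (1+r)^(−30) = 0.33940978.
P = 36.74 / 0.33940978 ≈ 108.25.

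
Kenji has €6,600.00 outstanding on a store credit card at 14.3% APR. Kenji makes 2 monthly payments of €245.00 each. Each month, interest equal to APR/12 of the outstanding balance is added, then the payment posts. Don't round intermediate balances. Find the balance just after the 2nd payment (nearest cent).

€6,265.32

Monthly rate r = 14.3%/12 = 1.19167% = 0.0119167.
Each month: B ← B·(1+r) − €245.00.
Month 1: interest €78.65; balance after payment €6,433.65.
Month 2: interest €76.67; balance after payment €6,265.32.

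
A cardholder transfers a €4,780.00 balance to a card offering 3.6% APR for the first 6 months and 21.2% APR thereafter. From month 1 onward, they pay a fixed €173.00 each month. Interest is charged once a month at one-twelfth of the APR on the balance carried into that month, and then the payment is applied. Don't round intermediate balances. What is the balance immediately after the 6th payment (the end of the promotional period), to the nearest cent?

Promo months 1–6 at r₀ = 3.6%/12 = 0.003; months 7+ at r₁ = 21.2%/12 = 0.0176667.
After month 6: iterate B ← B·(1+r₀) − €173.00 for 6 months → €3,820.87.

€3,820.87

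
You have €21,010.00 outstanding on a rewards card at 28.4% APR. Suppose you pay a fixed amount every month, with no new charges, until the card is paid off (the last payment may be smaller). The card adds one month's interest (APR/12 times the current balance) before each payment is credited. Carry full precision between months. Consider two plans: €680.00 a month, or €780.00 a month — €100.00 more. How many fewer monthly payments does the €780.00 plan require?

13 fewer payments

Monthly rate r = 28.4%/12 = 2.36667% = 0.0236667.
At €680.00/mo: n = ⌈−ln(1 − rB₀/P)/ln(1+r)⌉ = 57 payments (last €117.63); total interest = total paid − €21,010.00 = €17,187.63.
At €780.00/mo: 44 payments (last €298.02); total interest €12,828.02.
Payments saved = 57 − 44 = 13.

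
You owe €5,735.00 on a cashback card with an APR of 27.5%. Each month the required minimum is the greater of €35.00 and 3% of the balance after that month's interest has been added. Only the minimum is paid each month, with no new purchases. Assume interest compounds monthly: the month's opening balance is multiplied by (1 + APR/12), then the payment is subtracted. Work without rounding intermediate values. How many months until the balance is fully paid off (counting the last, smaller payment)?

Monthly rate r = 27.5%/12 = 2.29167% = 0.0229167.
While 3% of the post-interest balance exceeds €35.00, each month B ← (B·(1+r))·(1 − 0.03), i.e. B shrinks by the factor (1+r)·0.97 = 0.99223.
This holds for months 1–208. Entering month 209 the balance is €1,131.95; 3% of the post-interest balance is now below €35.00, so the flat €35.00 minimum applies from here.
From month 209 a fixed €35.00 at rate r clears €1,131.95 in 60 more payments. Total: 208 + 60 = 268 months.

268 months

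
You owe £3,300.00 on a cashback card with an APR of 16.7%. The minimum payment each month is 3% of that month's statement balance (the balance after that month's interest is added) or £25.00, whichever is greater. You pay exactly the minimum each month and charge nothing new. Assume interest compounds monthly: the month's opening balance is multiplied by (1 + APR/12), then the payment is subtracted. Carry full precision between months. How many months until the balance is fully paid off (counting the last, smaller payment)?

128 months

Monthly rate r = 16.7%/12 = 1.39167% = 0.0139167.
While 3% of the post-interest balance exceeds £25.00, each month B ← (B·(1+r))·(1 − 0.03), i.e. B shrinks by the factor (1+r)·0.97 = 0.9835.
This holds for months 1–84. Entering month 85 the balance is £815.70; 3% of the post-interest balance is now below £25.00, so the flat £25.00 minimum applies from here.
From month 85 a fixed £25.00 at rate r clears £815.70 in 44 more payments. Total: 84 + 44 = 128 months.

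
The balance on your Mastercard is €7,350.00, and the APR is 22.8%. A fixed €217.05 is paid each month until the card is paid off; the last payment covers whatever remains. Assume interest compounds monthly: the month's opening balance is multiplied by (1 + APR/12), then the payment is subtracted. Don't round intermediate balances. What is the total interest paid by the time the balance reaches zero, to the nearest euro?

€4,541

Monthly rate r = 22.8%/12 = 1.9% = 0.019.
Payoff takes n = ⌈−ln(1 − rB₀/P)/ln(1+r)⌉ = ⌈54.785⌉ = 55 payments; the last is €170.63.
Total paid = 54·€217.05 + €170.63 = €11,891.33.
Total interest = total paid − principal = €11,891.33 − €7,350.00 = €4,541.33.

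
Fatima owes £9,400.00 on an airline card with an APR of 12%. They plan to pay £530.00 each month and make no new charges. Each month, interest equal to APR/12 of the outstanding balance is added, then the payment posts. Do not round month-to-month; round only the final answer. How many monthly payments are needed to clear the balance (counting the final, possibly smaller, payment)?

Monthly rate r = 12%/12 = 1% = 0.01.
Recurrence: B ← B·(1+r) − £530.00.
Month 1: interest £94.00; balance after payment £8,964.00.
Month 2: interest £89.64; balance after payment £8,523.64.
Closed form: n = −ln(1 − rB₀/P)/ln(1+r) = −ln(0.82264)/ln(1.01) ≈ 19.621, so the balance reaches zero during payment 20.

20 payments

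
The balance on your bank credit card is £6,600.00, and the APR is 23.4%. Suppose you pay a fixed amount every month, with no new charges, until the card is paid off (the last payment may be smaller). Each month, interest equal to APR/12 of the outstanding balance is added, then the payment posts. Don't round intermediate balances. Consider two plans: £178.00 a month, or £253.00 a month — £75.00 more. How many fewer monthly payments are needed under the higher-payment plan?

30 fewer payments

Monthly rate r = 23.4%/12 = 1.95% = 0.0195.
At £178.00/mo: n = ⌈−ln(1 − rB₀/P)/ln(1+r)⌉ = 67 payments (last £85.66); total interest = total paid − £6,600.00 = £5,233.66.
At £253.00/mo: 37 payments (last £202.77); total interest £2,710.77.
Payments saved = 67 − 37 = 30.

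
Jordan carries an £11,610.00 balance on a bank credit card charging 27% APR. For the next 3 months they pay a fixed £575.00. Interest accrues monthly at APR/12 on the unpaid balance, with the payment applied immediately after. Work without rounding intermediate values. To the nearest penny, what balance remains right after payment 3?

Monthly rate r = 27%/12 = 2.25% = 0.0225.
Each month: B ← B·(1+r) − £575.00.
Month 1: interest £261.22; balance after payment £11,296.23.
Month 2: interest £254.17; balance after payment £10,975.39.
Month 3: interest £246.95; balance after payment £10,647.34.

£10,647.34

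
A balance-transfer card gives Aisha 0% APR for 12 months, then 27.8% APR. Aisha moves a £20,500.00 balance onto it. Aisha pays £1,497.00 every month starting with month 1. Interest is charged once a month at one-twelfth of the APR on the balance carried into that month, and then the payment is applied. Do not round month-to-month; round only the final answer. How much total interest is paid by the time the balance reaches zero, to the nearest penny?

£84.18

Promo months 1–12 at r₀ = 0%/12 = 0; months 13+ at r₁ = 27.8%/12 = 0.0231667.
After month 12 (no interest yet): B = £20,500.00 − 12·£1,497.00 = £2,536.00.
Then at r₁ with £1,497.00/mo: n₂ = −ln(1 − r₁·B/P)/ln(1+r₁) ≈ 1.75 → 2 more payments.
Total paid = 13·£1,497.00 + £1,123.18 = £20,584.18; interest = £20,584.18 − £20,500.00 = £84.18.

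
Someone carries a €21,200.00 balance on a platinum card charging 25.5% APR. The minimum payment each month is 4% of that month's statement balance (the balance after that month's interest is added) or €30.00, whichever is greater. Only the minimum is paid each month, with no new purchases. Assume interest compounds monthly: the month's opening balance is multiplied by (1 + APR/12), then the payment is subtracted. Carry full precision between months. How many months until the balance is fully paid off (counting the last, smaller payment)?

Monthly rate r = 25.5%/12 = 2.125% = 0.02125.
While 4% of the post-interest balance exceeds €30.00, each month B ← (B·(1+r))·(1 − 0.04), i.e. B shrinks by the factor (1+r)·0.96 = 0.9804.
This holds for months 1–170. Entering month 171 the balance is €732.65; 4% of the post-interest balance is now below €30.00, so the flat €30.00 minimum applies from here.
From month 171 a fixed €30.00 at rate r clears €732.65 in 35 more payments. Total: 170 + 35 = 205 months.

205 months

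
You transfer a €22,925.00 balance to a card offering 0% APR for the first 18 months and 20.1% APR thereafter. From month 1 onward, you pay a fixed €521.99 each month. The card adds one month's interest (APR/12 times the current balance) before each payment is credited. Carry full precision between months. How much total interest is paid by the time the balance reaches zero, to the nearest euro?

€4,364

Promo months 1–18 at r₀ = 0%/12 = 0; months 19+ at r₁ = 20.1%/12 = 0.01675.
After month 18 (no interest yet): B = €22,925.00 − 18·€521.99 = €13,529.18.
Then at r₁ with €521.99/mo: n₂ = −ln(1 − r₁·B/P)/ln(1+r₁) ≈ 34.28 → 35 more payments.
Total paid = 52·€521.99 + €145.91 = €27,289.39; interest = €27,289.39 − €22,925.00 = €4,364.39.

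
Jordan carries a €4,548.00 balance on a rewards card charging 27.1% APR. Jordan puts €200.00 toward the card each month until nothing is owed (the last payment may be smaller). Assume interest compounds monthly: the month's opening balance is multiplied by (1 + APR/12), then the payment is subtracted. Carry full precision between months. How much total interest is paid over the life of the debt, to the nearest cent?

€1,906.03

Monthly rate r = 27.1%/12 = 2.25833% = 0.0225833.
Payoff takes n = ⌈−ln(1 − rB₀/P)/ln(1+r)⌉ = ⌈32.268⌉ = 33 payments; the last is €54.03.
Total paid = 32·€200.00 + €54.03 = €6,454.03.
Total interest = total paid − principal = €6,454.03 − €4,548.00 = €1,906.03.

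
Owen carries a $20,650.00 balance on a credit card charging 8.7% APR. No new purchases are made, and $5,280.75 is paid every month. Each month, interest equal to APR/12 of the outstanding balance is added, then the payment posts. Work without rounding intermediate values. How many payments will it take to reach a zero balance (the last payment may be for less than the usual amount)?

4 payments

Monthly rate r = 8.7%/12 = 0.725% = 0.00725.
Recurrence: B ← B·(1+r) − $5,280.75.
Month 1: interest $149.71; balance after payment $15,518.96.
Month 2: interest $112.51; balance after payment $10,350.72.
Month 3: interest $75.04; balance after payment $5,145.02.
Month 4: interest $37.30; balance after payment $0.00.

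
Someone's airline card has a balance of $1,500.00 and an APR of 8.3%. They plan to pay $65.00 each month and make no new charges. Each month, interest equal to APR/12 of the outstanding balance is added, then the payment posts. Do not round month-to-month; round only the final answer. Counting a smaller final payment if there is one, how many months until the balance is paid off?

Monthly rate r = 8.3%/12 = 0.691667% = 0.00691667.
Recurrence: B ← B·(1+r) − $65.00.
Month 1: interest $10.38; balance after payment $1,445.38.
Month 2: interest $10.00; balance after payment $1,390.37.
Closed form: n = −ln(1 − rB₀/P)/ln(1+r) = −ln(0.84038)/ln(1.00692) ≈ 25.228, so the balance reaches zero during payment 26.

26 months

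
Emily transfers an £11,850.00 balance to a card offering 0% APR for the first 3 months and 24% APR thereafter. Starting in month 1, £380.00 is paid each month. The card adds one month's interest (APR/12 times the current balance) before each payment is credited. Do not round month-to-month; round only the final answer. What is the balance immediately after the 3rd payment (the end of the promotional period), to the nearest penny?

Promo months 1–3 at r₀ = 0%/12 = 0; months 4+ at r₁ = 24%/12 = 0.02.
After month 3 (no interest yet): B = £11,850.00 − 3·£380.00 = £10,710.00.

£10,710.00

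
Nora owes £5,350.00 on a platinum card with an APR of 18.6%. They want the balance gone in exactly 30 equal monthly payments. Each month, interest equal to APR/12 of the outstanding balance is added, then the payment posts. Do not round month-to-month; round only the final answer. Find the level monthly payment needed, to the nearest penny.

£224.35

Monthly rate r = 18.6%/12 = 1.55% = 0.0155.
Level-payment amortization: P = B₀·r / (1 − (1+r)^(−n)) = 5350.00·0.0155 / (1 − 1.0155^(−30)).
Denominator 1 − (1+r)^(−30) = 0.369620375.
P = 82.925 / 0.369620375 ≈ 224.35.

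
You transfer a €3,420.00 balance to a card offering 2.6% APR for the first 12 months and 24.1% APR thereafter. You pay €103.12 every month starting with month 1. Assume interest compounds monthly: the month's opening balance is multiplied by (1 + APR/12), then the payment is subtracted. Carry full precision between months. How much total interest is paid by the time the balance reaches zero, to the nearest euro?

€822

Promo months 1–12 at r₀ = 2.6%/12 = 0.00216667; months 13+ at r₁ = 24.1%/12 = 0.0200833.
After month 12: iterate B ← B·(1+r₀) − €103.12 for 12 months → €2,257.69.
Then at r₁ with €103.12/mo: n₂ = −ln(1 − r₁·B/P)/ln(1+r₁) ≈ 29.13 → 30 more payments.
Total paid = 41·€103.12 + €13.81 = €4,241.73; interest = €4,241.73 − €3,420.00 = €821.73.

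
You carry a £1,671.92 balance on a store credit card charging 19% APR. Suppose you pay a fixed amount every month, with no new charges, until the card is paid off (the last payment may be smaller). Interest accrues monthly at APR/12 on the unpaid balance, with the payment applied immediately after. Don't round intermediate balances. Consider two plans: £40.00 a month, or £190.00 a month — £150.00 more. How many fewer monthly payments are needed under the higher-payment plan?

Monthly rate r = 19%/12 = 1.58333% = 0.0158333.
At £40.00/mo: n = ⌈−ln(1 − rB₀/P)/ln(1+r)⌉ = 70 payments (last £0.47); total interest = total paid − £1,671.92 = £1,088.55.
At £190.00/mo: 10 payments (last £105.07); total interest £143.15.
Payments saved = 70 − 10 = 60.

60 fewer payments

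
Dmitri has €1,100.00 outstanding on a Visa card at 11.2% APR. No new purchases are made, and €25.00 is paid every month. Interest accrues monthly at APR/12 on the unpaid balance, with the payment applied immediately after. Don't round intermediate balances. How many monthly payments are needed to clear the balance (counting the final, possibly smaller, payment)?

Monthly rate r = 11.2%/12 = 0.933333% = 0.00933333.
Recurrence: B ← B·(1+r) − €25.00.
Month 1: interest €10.27; balance after payment €1,085.27.
Month 2: interest €10.13; balance after payment €1,070.40.
Closed form: n = −ln(1 − rB₀/P)/ln(1+r) = −ln(0.58933)/ln(1.00933) ≈ 56.917, so the balance reaches zero during payment 57.

57 payments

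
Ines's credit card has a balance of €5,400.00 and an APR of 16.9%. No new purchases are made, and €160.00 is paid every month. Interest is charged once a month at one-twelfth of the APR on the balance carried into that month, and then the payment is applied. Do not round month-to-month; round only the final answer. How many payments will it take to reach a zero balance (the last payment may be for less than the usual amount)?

Monthly rate r = 16.9%/12 = 1.40833% = 0.0140833.
Recurrence: B ← B·(1+r) − €160.00.
Month 1: interest €76.05; balance after payment €5,316.05.
Month 2: interest €74.87; balance after payment €5,230.92.
Closed form: n = −ln(1 − rB₀/P)/ln(1+r) = −ln(0.52469)/ln(1.01408) ≈ 46.117, so the balance reaches zero during payment 47.

47 payments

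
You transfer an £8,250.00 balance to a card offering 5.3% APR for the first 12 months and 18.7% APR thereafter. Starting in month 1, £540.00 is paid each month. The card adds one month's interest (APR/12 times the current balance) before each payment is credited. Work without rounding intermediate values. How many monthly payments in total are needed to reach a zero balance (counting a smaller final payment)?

Promo months 1–12 at r₀ = 5.3%/12 = 0.00441667; months 13+ at r₁ = 18.7%/12 = 0.0155833.
After month 12: iterate B ← B·(1+r₀) − £540.00 for 12 months → £2,058.28.
Then at r₁ with £540.00/mo: n₂ = −ln(1 − r₁·B/P)/ln(1+r₁) ≈ 3.96 → 4 more payments.

16 payments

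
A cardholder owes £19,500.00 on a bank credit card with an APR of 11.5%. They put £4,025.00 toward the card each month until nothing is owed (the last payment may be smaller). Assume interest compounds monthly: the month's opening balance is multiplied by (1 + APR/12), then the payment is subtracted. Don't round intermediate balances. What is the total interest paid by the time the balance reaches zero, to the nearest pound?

£563

Monthly rate r = 11.5%/12 = 0.958333% = 0.00958333.
Payoff takes n = ⌈−ln(1 − rB₀/P)/ln(1+r)⌉ = ⌈4.985⌉ = 5 payments; the last is £3,963.01.
Total paid = 4·£4,025.00 + £3,963.01 = £20,063.01.
Total interest = total paid − principal = £20,063.01 − £19,500.00 = £563.01.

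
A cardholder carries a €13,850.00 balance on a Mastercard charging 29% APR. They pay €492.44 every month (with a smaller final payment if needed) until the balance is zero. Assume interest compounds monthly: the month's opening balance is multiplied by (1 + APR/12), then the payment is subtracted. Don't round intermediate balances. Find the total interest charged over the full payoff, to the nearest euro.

Monthly rate r = 29%/12 = 2.41667% = 0.0241667.
Payoff takes n = ⌈−ln(1 − rB₀/P)/ln(1+r)⌉ = ⌈47.676⌉ = 48 payments; the last is €334.36.
Total paid = 47·€492.44 + €334.36 = €23,479.04.
Total interest = total paid − principal = €23,479.04 − €13,850.00 = €9,629.04.

€9,629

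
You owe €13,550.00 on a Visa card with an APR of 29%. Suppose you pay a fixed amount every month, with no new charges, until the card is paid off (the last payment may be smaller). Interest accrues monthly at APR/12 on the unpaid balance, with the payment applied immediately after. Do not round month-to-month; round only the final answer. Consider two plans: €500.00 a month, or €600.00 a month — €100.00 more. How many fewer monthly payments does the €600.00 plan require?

Monthly rate r = 29%/12 = 2.41667% = 0.0241667.
At €500.00/mo: n = ⌈−ln(1 − rB₀/P)/ln(1+r)⌉ = 45 payments (last €279.57); total interest = total paid − €13,550.00 = €8,729.57.
At €600.00/mo: 34 payments (last €28.52); total interest €6,278.52.
Payments saved = 45 − 34 = 11.

11 fewer payments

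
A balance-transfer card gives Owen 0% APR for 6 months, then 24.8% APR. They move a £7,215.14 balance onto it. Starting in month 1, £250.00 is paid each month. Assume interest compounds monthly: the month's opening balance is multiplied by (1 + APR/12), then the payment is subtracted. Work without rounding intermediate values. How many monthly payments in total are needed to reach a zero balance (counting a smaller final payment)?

Promo months 1–6 at r₀ = 0%/12 = 0; months 7+ at r₁ = 24.8%/12 = 0.0206667.
After month 6 (no interest yet): B = £7,215.14 − 6·£250.00 = £5,715.14.
Then at r₁ with £250.00/mo: n₂ = −ln(1 − r₁·B/P)/ln(1+r₁) ≈ 31.26 → 32 more payments.

38 months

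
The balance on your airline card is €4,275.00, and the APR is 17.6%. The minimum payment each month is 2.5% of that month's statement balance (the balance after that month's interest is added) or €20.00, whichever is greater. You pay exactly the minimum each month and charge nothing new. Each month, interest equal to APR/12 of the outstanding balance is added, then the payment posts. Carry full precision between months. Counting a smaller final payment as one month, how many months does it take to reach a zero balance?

217 months

Monthly rate r = 17.6%/12 = 1.46667% = 0.0146667.
While 2.5% of the post-interest balance exceeds €20.00, each month B ← (B·(1+r))·(1 − 0.025), i.e. B shrinks by the factor (1+r)·0.975 = 0.9893.
This holds for months 1–158. Entering month 159 the balance is €781.20; 2.5% of the post-interest balance is now below €20.00, so the flat €20.00 minimum applies from here.
From month 159 a fixed €20.00 at rate r clears €781.20 in 59 more payments. Total: 158 + 59 = 217 months.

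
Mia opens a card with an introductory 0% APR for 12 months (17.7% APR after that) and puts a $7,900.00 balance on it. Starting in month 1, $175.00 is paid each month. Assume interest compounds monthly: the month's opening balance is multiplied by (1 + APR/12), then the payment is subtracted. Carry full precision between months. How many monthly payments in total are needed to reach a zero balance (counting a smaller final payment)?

Promo months 1–12 at r₀ = 0%/12 = 0; months 13+ at r₁ = 17.7%/12 = 0.01475.
After month 12 (no interest yet): B = $7,900.00 − 12·$175.00 = $5,800.00.
Then at r₁ with $175.00/mo: n₂ = −ln(1 − r₁·B/P)/ln(1+r₁) ≈ 45.83 → 46 more payments.

58 payments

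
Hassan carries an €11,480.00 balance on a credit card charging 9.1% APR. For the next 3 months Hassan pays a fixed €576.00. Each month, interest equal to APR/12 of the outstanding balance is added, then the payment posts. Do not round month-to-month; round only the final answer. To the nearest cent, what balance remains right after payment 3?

€10,002.02

Monthly rate r = 9.1%/12 = 0.758333% = 0.00758333.
Each month: B ← B·(1+r) − €576.00.
Month 1: interest €87.06; balance after payment €10,991.06.
Month 2: interest €83.35; balance after payment €10,498.41.
Month 3: interest €79.61; balance after payment €10,002.02.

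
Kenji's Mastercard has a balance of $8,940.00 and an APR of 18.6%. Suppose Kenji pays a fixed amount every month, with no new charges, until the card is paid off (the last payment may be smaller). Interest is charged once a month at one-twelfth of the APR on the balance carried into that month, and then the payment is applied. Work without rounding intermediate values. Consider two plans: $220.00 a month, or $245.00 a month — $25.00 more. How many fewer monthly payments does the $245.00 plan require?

10 fewer payments

Monthly rate r = 18.6%/12 = 1.55% = 0.0155.
At $220.00/mo: n = ⌈−ln(1 − rB₀/P)/ln(1+r)⌉ = 65 payments (last $136.18); total interest = total paid − $8,940.00 = $5,276.18.
At $245.00/mo: 55 payments (last $51.14); total interest $4,341.14.
Payments saved = 65 − 55 = 10.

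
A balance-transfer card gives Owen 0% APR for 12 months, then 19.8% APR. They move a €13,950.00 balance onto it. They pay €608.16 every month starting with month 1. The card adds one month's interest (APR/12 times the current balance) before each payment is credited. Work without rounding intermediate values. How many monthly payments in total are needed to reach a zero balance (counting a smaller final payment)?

25 months

Promo months 1–12 at r₀ = 0%/12 = 0; months 13+ at r₁ = 19.8%/12 = 0.0165.
After month 12 (no interest yet): B = €13,950.00 − 12·€608.16 = €6,652.08.
Then at r₁ with €608.16/mo: n₂ = −ln(1 − r₁·B/P)/ln(1+r₁) ≈ 12.16 → 13 more payments.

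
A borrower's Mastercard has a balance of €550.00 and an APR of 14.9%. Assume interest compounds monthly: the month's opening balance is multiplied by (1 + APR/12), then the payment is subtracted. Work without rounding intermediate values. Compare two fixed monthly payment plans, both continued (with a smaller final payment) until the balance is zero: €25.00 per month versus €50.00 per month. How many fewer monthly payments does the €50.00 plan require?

Monthly rate r = 14.9%/12 = 1.24167% = 0.0124167.
At €25.00/mo: n = ⌈−ln(1 − rB₀/P)/ln(1+r)⌉ = 26 payments (last €21.40); total interest = total paid − €550.00 = €96.40.
At €50.00/mo: 12 payments (last €45.07); total interest €45.07.
Payments saved = 26 − 12 = 14.

14 fewer payments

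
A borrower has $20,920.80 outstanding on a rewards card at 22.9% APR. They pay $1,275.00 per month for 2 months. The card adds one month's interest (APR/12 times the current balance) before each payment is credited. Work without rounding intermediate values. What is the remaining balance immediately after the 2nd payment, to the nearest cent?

Monthly rate r = 22.9%/12 = 1.90833% = 0.0190833.
Each month: B ← B·(1+r) − $1,275.00.
Month 1: interest $399.24; balance after payment $20,045.04.
Month 2: interest $382.53; balance after payment $19,152.56.

$19,152.56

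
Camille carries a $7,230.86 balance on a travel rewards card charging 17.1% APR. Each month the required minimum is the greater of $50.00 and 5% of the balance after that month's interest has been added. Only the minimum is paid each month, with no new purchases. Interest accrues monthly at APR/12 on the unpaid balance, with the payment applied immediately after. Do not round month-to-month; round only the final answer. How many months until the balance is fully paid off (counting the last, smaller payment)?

Monthly rate r = 17.1%/12 = 1.425% = 0.01425.
While 5% of the post-interest balance exceeds $50.00, each month B ← (B·(1+r))·(1 − 0.05), i.e. B shrinks by the factor (1+r)·0.95 = 0.96354.
This holds for months 1–54. Entering month 55 the balance is $972.96; 5% of the post-interest balance is now below $50.00, so the flat $50.00 minimum applies from here.
From month 55 a fixed $50.00 at rate r clears $972.96 in 23 more payments. Total: 54 + 23 = 77 months.

77 months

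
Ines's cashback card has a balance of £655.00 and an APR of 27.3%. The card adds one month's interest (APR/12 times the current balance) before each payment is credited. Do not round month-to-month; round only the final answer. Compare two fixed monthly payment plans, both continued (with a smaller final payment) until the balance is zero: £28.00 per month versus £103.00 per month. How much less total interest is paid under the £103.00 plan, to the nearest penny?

£230.06

Monthly rate r = 27.3%/12 = 2.275% = 0.02275.
At £28.00/mo: n = ⌈−ln(1 − rB₀/P)/ln(1+r)⌉ = 34 payments (last £21.65); total interest = total paid − £655.00 = £290.65.
At £103.00/mo: 7 payments (last £97.59); total interest £60.59.
Interest saved = £290.65 − £60.59 = £230.06.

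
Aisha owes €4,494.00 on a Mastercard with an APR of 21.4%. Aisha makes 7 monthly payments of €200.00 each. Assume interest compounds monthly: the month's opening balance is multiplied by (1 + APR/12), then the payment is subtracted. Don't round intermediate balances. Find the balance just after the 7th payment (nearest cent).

Monthly rate r = 21.4%/12 = 1.78333% = 0.0178333.
Each month: B ← B·(1+r) − €200.00.
Month 1: interest €80.14; balance after payment €4,374.14.
Month 2: interest €78.01; balance after payment €4,252.15.
Month 3: interest €75.83; balance after payment €4,127.98.
Month 4: interest €73.62; balance after payment €4,001.59.
Month 5: interest €71.36; balance after payment €3,872.96.
Month 6: interest €69.07; balance after payment €3,742.02.
Month 7: interest €66.73; balance after payment €3,608.76.

€3,608.76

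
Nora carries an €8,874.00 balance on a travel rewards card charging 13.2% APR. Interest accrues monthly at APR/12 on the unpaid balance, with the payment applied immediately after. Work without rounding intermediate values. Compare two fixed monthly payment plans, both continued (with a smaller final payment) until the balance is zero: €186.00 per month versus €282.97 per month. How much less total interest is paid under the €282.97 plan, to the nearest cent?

Monthly rate r = 13.2%/12 = 1.1% = 0.011.
At €186.00/mo: n = ⌈−ln(1 − rB₀/P)/ln(1+r)⌉ = 69 payments (last €2.00); total interest = total paid − €8,874.00 = €3,776.00.
At €282.97/mo: 39 payments (last €190.32); total interest €2,069.18.
Interest saved = €3,776.00 − €2,069.18 = €1,706.82.

€1,706.82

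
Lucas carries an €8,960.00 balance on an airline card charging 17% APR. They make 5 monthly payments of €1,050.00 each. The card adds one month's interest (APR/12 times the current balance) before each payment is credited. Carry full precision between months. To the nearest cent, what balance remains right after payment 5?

Monthly rate r = 17%/12 = 1.41667% = 0.0141667.
Each month: B ← B·(1+r) − €1,050.00.
Month 1: interest €126.93; balance after payment €8,036.93.
Month 2: interest €113.86; balance after payment €7,100.79.
Month 3: interest €100.59; balance after payment €6,151.38.
Month 4: interest €87.14; balance after payment €5,188.53.
Month 5: interest €73.50; balance after payment €4,212.03.

€4,212.03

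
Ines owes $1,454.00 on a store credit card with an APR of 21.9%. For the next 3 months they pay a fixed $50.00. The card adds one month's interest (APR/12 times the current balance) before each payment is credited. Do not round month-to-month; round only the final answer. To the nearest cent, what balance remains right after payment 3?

Monthly rate r = 21.9%/12 = 1.825% = 0.01825.
Each month: B ← B·(1+r) − $50.00.
Month 1: interest $26.54; balance after payment $1,430.54.
Month 2: interest $26.11; balance after payment $1,406.64.
Month 3: interest $25.67; balance after payment $1,382.31.

$1,382.31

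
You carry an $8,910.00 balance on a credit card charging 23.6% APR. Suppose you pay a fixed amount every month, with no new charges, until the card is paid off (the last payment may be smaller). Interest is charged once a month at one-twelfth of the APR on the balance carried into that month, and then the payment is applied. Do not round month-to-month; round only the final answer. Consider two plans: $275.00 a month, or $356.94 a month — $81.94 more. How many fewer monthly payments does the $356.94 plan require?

Monthly rate r = 23.6%/12 = 1.96667% = 0.0196667.
At $275.00/mo: n = ⌈−ln(1 − rB₀/P)/ln(1+r)⌉ = 53 payments (last $16.58); total interest = total paid − $8,910.00 = $5,406.58.
At $356.94/mo: 35 payments (last $238.65); total interest $3,464.61.
Payments saved = 53 − 35 = 18.

18 fewer payments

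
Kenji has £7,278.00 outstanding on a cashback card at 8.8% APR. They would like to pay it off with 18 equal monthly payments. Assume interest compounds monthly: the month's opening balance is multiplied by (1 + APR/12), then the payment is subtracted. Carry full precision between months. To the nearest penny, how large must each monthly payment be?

£433.08

Monthly rate r = 8.8%/12 = 0.733333% = 0.00733333.
Level-payment amortization: P = B₀·r / (1 − (1+r)^(−n)) = 7278.00·0.00733333 / (1 − 1.00733^(−18)).
Denominator 1 − (1+r)^(−18) = 0.123236816.
P = 53.372 / 0.123236816 ≈ 433.08.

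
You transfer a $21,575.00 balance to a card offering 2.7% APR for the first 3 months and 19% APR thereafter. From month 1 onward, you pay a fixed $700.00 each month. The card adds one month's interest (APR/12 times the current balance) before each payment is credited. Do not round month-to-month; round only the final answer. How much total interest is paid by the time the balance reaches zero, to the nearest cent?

Promo months 1–3 at r₀ = 2.7%/12 = 0.00225; months 4+ at r₁ = 19%/12 = 0.0158333.
After month 3: iterate B ← B·(1+r₀) − $700.00 for 3 months → $19,616.23.
Then at r₁ with $700.00/mo: n₂ = −ln(1 − r₁·B/P)/ln(1+r₁) ≈ 37.33 → 38 more payments.
Total paid = 40·$700.00 + $233.13 = $28,233.13; interest = $28,233.13 − $21,575.00 = $6,658.13.

$6,658.13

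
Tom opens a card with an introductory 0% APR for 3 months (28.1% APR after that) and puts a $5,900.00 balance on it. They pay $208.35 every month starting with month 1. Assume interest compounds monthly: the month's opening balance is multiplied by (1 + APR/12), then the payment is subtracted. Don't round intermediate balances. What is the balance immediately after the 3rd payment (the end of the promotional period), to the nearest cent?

$5,274.95

Promo months 1–3 at r₀ = 0%/12 = 0; months 4+ at r₁ = 28.1%/12 = 0.0234167.
After month 3 (no interest yet): B = $5,900.00 − 3·$208.35 = $5,274.95.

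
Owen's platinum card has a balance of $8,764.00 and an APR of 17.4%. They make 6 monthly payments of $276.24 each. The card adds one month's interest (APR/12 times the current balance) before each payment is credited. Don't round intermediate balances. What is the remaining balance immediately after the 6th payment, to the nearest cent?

$7,835.95

Monthly rate r = 17.4%/12 = 1.45% = 0.0145.
Each month: B ← B·(1+r) − $276.24.
Month 1: interest $127.08; balance after payment $8,614.84.
Month 2: interest $124.92; balance after payment $8,463.51.
Month 3: interest $122.72; balance after payment $8,309.99.
Month 4: interest $120.49; balance after payment $8,154.25.
Month 5: interest $118.24; balance after payment $7,996.25.
Month 6: interest $115.95; balance after payment $7,835.95.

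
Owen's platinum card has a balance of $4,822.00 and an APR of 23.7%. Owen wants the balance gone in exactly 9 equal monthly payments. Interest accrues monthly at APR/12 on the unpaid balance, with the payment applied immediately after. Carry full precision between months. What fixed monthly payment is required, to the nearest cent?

Monthly rate r = 23.7%/12 = 1.975% = 0.01975.
Level-payment amortization: P = B₀·r / (1 − (1+r)^(−n)) = 4822.00·0.01975 / (1 − 1.01975^(−9)).
Denominator 1 − (1+r)^(−9) = 0.161396686.
P = 95.2345 / 0.161396686 ≈ 590.06.

$590.06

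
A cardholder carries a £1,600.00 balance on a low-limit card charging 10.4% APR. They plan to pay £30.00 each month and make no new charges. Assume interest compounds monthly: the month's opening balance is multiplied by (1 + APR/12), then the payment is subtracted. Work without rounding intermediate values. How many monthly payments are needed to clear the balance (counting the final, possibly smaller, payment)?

72 payments

Monthly rate r = 10.4%/12 = 0.866667% = 0.00866667.
Recurrence: B ← B·(1+r) − £30.00.
Month 1: interest £13.87; balance after payment £1,583.87.
Month 2: interest £13.73; balance after payment £1,567.59.
Closed form: n = −ln(1 − rB₀/P)/ln(1+r) = −ln(0.53778)/ln(1.00867) ≈ 71.884, so the balance reaches zero during payment 72.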